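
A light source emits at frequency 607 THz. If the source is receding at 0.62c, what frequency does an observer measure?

β = v/c = 0.62
(1-β)/(1+β) = 0.38/1.62 = 0.23457
Doppler factor = √(0.23457) = 0.4843
f_obs = 607 × 0.4843 = 294.0 THz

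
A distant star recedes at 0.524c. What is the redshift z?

β = 0.524
(1+β)/(1-β) = 1.524/0.476 = 3.2017
√(3.2017) = 1.7893
z = 1.7893 - 1 = 0.7893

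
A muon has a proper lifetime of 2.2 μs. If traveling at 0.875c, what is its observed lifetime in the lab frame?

Proper lifetime τ₀ = 2.2 μs
γ = 1/√(1 - 0.875²) = 2.0656
τ = γτ₀ = 2.0656 × 2.2 μs = 4.544 μs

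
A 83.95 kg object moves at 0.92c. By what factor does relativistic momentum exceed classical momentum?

p_rel = γmv, p_class = mv
Ratio = γ = 1/√(1 - 0.92²) = 2.552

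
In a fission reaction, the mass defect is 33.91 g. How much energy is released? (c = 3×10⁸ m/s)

Convert mass defect: Δm = 33.91 g = 0.03391 kg
E = Δm·c² = 0.03391 × (3×10⁸)²
= 0.03391 × 9×10¹⁶ = 3.052×10¹⁵ J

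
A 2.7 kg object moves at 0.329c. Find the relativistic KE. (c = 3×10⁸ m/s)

γ = 1/√(1 - 0.329²) = 1.058952
γ - 1 = 0.058952
KE = (γ-1)mc² = 0.058952 × 2.7 × (3×10⁸)² = 1.433×10¹⁶ J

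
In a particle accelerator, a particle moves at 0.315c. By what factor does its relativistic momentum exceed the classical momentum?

p_rel = γmv, p_class = mv
Ratio = γ = 1/√(1 - 0.315²)
= 1/√(0.900775) = 1.054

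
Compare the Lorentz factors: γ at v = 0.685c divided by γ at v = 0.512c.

γ₁ = 1/√(1 - 0.685²) = 1.3726
γ₂ = 1/√(1 - 0.512²) = 1.1642
γ₁/γ₂ = 1.3726/1.1642 = 1.179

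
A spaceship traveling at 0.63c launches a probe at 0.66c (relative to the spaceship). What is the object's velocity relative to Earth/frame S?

u = (u' + v)/(1 + u'v/c²)
Numerator: 0.66 + 0.63 = 1.29
Denominator: 1 + 0.4158 = 1.4158
u = 1.29/1.4158 = 0.9111c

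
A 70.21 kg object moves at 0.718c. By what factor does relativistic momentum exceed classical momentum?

p_rel = γmv, p_class = mv
Ratio = γ = 1/√(1 - 0.718²) = 1.437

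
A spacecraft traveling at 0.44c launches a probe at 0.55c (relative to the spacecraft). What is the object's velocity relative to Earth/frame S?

u = (u' + v)/(1 + u'v/c²)
Numerator: 0.55 + 0.44 = 0.99
Denominator: 1 + 0.242 = 1.242
u = 0.99/1.242 = 0.7971c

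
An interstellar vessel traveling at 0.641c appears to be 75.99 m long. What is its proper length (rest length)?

Contracted length L = 75.99 m
γ = 1/√(1 - 0.641²) = 1.30286
L₀ = γL = 1.30286 × 75.99 = 99.00 m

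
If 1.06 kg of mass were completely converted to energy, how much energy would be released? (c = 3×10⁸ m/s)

Using E = mc²:
c² = (3×10⁸)² = 9×10¹⁶ m²/s²
E = 1.06 × 9×10¹⁶ = 9.540×10¹⁶ J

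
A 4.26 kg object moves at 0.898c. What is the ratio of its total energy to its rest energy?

E = γmc², E₀ = mc²
E/E₀ = γ = 1/√(1 - 0.898²) = 2.273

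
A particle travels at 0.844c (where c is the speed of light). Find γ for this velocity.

v/c = 0.844, so (v/c)² = 0.712336
1 - (v/c)² = 0.287664
γ = 1/√(0.287664) = 1.864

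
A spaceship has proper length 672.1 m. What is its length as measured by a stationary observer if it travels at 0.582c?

Proper length L₀ = 672.1 m
γ = 1/√(1 - 0.582²) = 1.22973
L = L₀/γ = 672.1/1.22973 = 546.5 m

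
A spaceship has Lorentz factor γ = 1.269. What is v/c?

From γ = 1/√(1 - v²/c²):
1/γ² = 1/1.269² = 0.6210
v²/c² = 1 - 0.6210 = 0.3790
v/c = √(0.3790) = 0.6156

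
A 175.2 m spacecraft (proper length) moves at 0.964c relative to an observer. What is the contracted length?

Proper length L₀ = 175.2 m
γ = 1/√(1 - 0.964²) = 3.7608
L = L₀/γ = 175.2/3.7608 = 46.59 m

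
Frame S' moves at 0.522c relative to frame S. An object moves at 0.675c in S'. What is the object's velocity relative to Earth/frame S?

u = (u' + v)/(1 + u'v/c²)
Numerator: 0.675 + 0.522 = 1.197
Denominator: 1 + 0.35235 = 1.35235
u = 1.197/1.35235 = 0.8851c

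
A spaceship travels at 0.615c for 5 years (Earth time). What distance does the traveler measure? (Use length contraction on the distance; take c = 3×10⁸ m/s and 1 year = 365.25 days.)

Earth distance: d = v × t = 0.615c × 5 yr = 2.911×10¹⁶ m
γ = 1.268
d' = d/γ = 2.911×10¹⁶/1.268 = 2.296×10¹⁶ m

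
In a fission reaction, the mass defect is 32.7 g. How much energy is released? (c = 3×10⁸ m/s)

Convert mass defect: Δm = 32.7 g = 0.0327 kg
E = Δm·c² = 0.0327 × (3×10⁸)²
= 0.0327 × 9×10¹⁶ = 2.943×10¹⁵ J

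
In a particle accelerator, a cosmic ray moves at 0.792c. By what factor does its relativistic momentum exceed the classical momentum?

p_rel = γmv, p_class = mv
Ratio = γ = 1/√(1 - 0.792²)
= 1/√(0.372736) = 1.638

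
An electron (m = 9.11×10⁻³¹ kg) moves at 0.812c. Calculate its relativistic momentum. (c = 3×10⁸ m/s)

γ = 1/√(1 - 0.812²) = 1.7133
v = 0.812 × 3×10⁸ = 2.436×10⁸ m/s
p = γmv = 1.7133 × 9.11×10⁻³¹ × 2.436×10⁸ = 3.802×10⁻²² kg·m/s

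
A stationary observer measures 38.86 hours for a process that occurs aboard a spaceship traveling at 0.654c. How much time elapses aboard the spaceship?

Dilated time Δt = 38.86 hours
γ = 1/√(1 - 0.654²) = 1.3219
Δt₀ = Δt/γ = 38.86/1.3219 = 29.40 hours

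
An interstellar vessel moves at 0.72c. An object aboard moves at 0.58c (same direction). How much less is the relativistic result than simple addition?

Classical: u' + v = 0.58 + 0.72 = 1.3c
Relativistic: u = (0.58 + 0.72)/(1 + 0.4176) = 1.3/1.4176 = 0.9170c
Difference: 1.3 - 0.9170 = 0.3830c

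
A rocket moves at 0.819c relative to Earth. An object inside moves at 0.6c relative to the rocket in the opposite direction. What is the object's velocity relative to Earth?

Object's velocity in rocket frame is u' = -0.6c
u = (u' + v)/(1 + u'v/c²) = (v - 0.6)/(1 - 0.6·v/c²)
Numerator: 0.819 - 0.6 = 0.219
Denominator: 1 - 0.4914 = 0.5086
u = 0.219/0.5086 = 0.4306c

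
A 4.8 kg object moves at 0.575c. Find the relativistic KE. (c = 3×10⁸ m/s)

γ = 1/√(1 - 0.575²) = 1.22226
γ - 1 = 0.22226
KE = (γ-1)mc² = 0.22226 × 4.8 × (3×10⁸)² = 9.602×10¹⁶ J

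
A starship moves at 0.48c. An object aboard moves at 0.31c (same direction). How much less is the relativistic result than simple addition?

Classical: u' + v = 0.31 + 0.48 = 0.79c
Relativistic: u = (0.31 + 0.48)/(1 + 0.1488) = 0.79/1.1488 = 0.6877c
Difference: 0.79 - 0.6877 = 0.1023c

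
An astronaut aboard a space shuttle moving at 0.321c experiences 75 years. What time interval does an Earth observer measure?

Proper time Δt₀ = 75 years
γ = 1/√(1 - 0.321²) = 1.0559
Δt = γΔt₀ = 1.0559 × 75 = 79.19 years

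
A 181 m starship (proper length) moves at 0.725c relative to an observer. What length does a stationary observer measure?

Proper length L₀ = 181 m
γ = 1/√(1 - 0.725²) = 1.452
L = L₀/γ = 181/1.452 = 124.7 m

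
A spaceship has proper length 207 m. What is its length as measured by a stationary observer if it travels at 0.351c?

Proper length L₀ = 207 m
γ = 1/√(1 - 0.351²) = 1.068
L = L₀/γ = 207/1.068 = 193.8 m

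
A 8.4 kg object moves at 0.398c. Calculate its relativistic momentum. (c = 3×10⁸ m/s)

γ = 1/√(1 - 0.398²) = 1.090
v = 0.398 × 3×10⁸ = 1.194×10⁸ m/s
p = γmv = 1.090 × 8.4 × 1.194×10⁸ = 1.093×10⁹ kg·m/s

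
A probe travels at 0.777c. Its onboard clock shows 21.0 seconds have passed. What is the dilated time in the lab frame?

Proper time Δt₀ = 21.0 seconds
γ = 1/√(1 - 0.777²) = 1.5886
Δt = γΔt₀ = 1.5886 × 21.0 = 33.36 seconds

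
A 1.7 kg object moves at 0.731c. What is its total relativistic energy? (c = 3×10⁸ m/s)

γ = 1/√(1 - 0.731²) = 1.4655
mc² = 1.7 × (3×10⁸)² = 1.530×10¹⁷ J
E = γmc² = 1.4655 × 1.530×10¹⁷ = 2.242×10¹⁷ J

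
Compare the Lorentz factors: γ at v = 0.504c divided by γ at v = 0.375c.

γ₁ = 1/√(1 - 0.504²) = 1.158
γ₂ = 1/√(1 - 0.375²) = 1.079
γ₁/γ₂ = 1.158/1.079 = 1.073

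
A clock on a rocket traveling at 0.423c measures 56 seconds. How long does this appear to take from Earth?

Proper time Δt₀ = 56 seconds
γ = 1/√(1 - 0.423²) = 1.1036
Δt = γΔt₀ = 1.1036 × 56 = 61.80 seconds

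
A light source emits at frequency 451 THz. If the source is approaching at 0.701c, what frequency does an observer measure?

β = v/c = 0.701
(1+β)/(1-β) = 1.701/0.299 = 5.689
Doppler factor = √(5.689) = 2.385
f_obs = 451 × 2.385 = 1076 THz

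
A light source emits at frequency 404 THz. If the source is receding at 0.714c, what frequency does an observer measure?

β = v/c = 0.714
(1-β)/(1+β) = 0.286/1.714 = 0.1669
Doppler factor = √(0.1669) = 0.4085
f_obs = 404 × 0.4085 = 165.0 THz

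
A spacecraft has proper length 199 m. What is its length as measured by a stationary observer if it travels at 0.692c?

Proper length L₀ = 199 m
γ = 1/√(1 - 0.692²) = 1.385
L = L₀/γ = 199/1.385 = 143.7 m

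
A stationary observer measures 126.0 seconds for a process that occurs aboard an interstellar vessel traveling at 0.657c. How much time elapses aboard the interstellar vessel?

Dilated time Δt = 126.0 seconds
γ = 1/√(1 - 0.657²) = 1.3265
Δt₀ = Δt/γ = 126.0/1.3265 = 94.99 seconds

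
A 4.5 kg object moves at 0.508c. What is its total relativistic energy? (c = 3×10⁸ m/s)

γ = 1/√(1 - 0.508²) = 1.161
mc² = 4.5 × (3×10⁸)² = 4.050×10¹⁷ J
E = γmc² = 1.161 × 4.050×10¹⁷ = 4.702×10¹⁷ J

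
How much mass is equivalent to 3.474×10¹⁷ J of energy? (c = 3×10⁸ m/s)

From E = mc², we get m = E/c²
c² = (3×10⁸)² = 9×10¹⁶ m²/s²
m = 3.474×10¹⁷ / 9×10¹⁶ = 3.860 kg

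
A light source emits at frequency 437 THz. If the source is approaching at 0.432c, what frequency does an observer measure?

β = v/c = 0.432
(1+β)/(1-β) = 1.432/0.568 = 2.521
Doppler factor = √(2.521) = 1.5878
f_obs = 437 × 1.5878 = 693.9 THz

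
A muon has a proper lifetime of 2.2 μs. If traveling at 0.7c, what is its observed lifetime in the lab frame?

Proper lifetime τ₀ = 2.2 μs
γ = 1/√(1 - 0.7²) = 1.4003
τ = γτ₀ = 1.4003 × 2.2 μs = 3.081 μs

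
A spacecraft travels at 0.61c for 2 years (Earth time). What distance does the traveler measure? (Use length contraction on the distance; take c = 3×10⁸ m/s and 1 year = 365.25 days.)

Earth distance: d = v × t = 0.61c × 2 yr = 1.155×10¹⁶ m
γ = 1.262
d' = d/γ = 1.155×10¹⁶/1.262 = 9.152×10¹⁵ m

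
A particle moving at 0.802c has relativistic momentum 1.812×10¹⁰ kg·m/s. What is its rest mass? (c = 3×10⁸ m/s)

γ = 1/√(1 - 0.802²) = 1.674
v = 0.802 × 3×10⁸ = 2.406×10⁸ m/s
m = p/(γv) = 1.812×10¹⁰/(1.674 × 2.406×10⁸) = 44.99 kg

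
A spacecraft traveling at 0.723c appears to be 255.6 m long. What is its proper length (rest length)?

Contracted length L = 255.6 m
γ = 1/√(1 - 0.723²) = 1.4475
L₀ = γL = 1.4475 × 255.6 = 370.0 m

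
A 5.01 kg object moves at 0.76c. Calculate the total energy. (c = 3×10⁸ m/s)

γ = 1/√(1 - 0.76²) = 1.5386
mc² = 5.01 × (3×10⁸)² = 4.509×10¹⁷ J
E = γmc² = 1.5386 × 4.509×10¹⁷ = 6.938×10¹⁷ J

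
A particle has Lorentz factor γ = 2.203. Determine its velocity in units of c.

From γ = 1/√(1 - v²/c²):
1/γ² = 1/2.203² = 0.20605
v²/c² = 1 - 0.20605 = 0.79395
v/c = √(0.79395) = 0.8910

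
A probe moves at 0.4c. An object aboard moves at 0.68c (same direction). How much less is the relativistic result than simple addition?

Classical: u' + v = 0.68 + 0.4 = 1.08c
Relativistic: u = (0.68 + 0.4)/(1 + 0.272) = 1.08/1.272 = 0.8491c
Difference: 1.08 - 0.8491 = 0.2309c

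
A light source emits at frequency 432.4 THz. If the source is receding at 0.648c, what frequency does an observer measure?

β = v/c = 0.648
(1-β)/(1+β) = 0.352/1.648 = 0.21359
Doppler factor = √(0.21359) = 0.46216
f_obs = 432.4 × 0.46216 = 199.8 THz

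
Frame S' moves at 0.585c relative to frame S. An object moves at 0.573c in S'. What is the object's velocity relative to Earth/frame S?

u = (u' + v)/(1 + u'v/c²)
Numerator: 0.573 + 0.585 = 1.158
Denominator: 1 + 0.335205 = 1.335205
u = 1.158/1.335205 = 0.8673c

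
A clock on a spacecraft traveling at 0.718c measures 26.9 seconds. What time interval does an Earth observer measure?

Proper time Δt₀ = 26.9 seconds
γ = 1/√(1 - 0.718²) = 1.4367
Δt = γΔt₀ = 1.4367 × 26.9 = 38.65 seconds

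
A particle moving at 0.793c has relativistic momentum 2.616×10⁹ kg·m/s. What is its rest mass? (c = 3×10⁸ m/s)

γ = 1/√(1 - 0.793²) = 1.6414
v = 0.793 × 3×10⁸ = 2.379×10⁸ m/s
m = p/(γv) = 2.616×10⁹/(1.6414 × 2.379×10⁸) = 6.699 kg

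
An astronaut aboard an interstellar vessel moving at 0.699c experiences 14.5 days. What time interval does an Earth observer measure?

Proper time Δt₀ = 14.5 days
γ = 1/√(1 - 0.699²) = 1.3984
Δt = γΔt₀ = 1.3984 × 14.5 = 20.28 days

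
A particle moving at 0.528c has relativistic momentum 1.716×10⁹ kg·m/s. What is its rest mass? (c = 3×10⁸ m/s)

γ = 1/√(1 - 0.528²) = 1.1775
v = 0.528 × 3×10⁸ = 1.584×10⁸ m/s
m = p/(γv) = 1.716×10⁹/(1.1775 × 1.584×10⁸) = 9.200 kg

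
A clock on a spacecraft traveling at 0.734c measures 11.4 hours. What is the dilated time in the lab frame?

Proper time Δt₀ = 11.4 hours
γ = 1/√(1 - 0.734²) = 1.4724
Δt = γΔt₀ = 1.4724 × 11.4 = 16.79 hours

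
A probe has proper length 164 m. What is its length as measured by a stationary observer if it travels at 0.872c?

Proper length L₀ = 164 m
γ = 1/√(1 - 0.872²) = 2.0429
L = L₀/γ = 164/2.0429 = 80.28 m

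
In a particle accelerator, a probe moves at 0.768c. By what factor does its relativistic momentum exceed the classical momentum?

p_rel = γmv, p_class = mv
Ratio = γ = 1/√(1 - 0.768²)
= 1/√(0.410176) = 1.561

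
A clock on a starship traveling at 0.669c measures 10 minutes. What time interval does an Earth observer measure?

Proper time Δt₀ = 10 minutes
γ = 1/√(1 - 0.669²) = 1.345
Δt = γΔt₀ = 1.345 × 10 = 13.45 minutes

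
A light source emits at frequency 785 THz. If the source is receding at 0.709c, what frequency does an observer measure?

β = v/c = 0.709
(1-β)/(1+β) = 0.291/1.709 = 0.17028
Doppler factor = √(0.17028) = 0.4126
f_obs = 785 × 0.4126 = 323.9 THz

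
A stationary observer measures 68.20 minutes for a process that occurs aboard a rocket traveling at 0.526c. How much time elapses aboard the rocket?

Dilated time Δt = 68.20 minutes
γ = 1/√(1 - 0.526²) = 1.1758
Δt₀ = Δt/γ = 68.20/1.1758 = 58.00 minutes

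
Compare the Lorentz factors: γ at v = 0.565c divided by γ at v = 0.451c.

γ₁ = 1/√(1 - 0.565²) = 1.212
γ₂ = 1/√(1 - 0.451²) = 1.120
γ₁/γ₂ = 1.212/1.120 = 1.082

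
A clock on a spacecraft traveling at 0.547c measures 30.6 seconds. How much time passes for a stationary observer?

Proper time Δt₀ = 30.6 seconds
γ = 1/√(1 - 0.547²) = 1.1946
Δt = γΔt₀ = 1.1946 × 30.6 = 36.55 seconds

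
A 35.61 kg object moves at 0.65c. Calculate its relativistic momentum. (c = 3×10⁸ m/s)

γ = 1/√(1 - 0.65²) = 1.316
v = 0.65 × 3×10⁸ = 1.950×10⁸ m/s
p = γmv = 1.316 × 35.61 × 1.950×10⁸ = 9.138×10⁹ kg·m/s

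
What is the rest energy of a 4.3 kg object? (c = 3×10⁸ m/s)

c² = (3×10⁸)² = 9.000×10¹⁶ m²/s²
E₀ = mc² = 4.3 × 9.000×10¹⁶ = 3.870×10¹⁷ J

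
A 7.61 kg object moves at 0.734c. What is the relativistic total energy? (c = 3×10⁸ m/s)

γ = 1/√(1 - 0.734²) = 1.472
mc² = 7.61 × (3×10⁸)² = 6.849×10¹⁷ J
E = γmc² = 1.472 × 6.849×10¹⁷ = 1.008×10¹⁸ J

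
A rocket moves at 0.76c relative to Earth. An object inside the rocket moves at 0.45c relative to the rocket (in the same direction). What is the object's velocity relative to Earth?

u = (u' + v)/(1 + u'v/c²)
Numerator: 0.45 + 0.76 = 1.21
Denominator: 1 + 0.342 = 1.342
u = 1.21/1.342 = 0.9016c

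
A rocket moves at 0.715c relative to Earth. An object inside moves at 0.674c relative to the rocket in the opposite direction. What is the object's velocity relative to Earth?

Object's velocity in rocket frame is u' = -0.674c
u = (u' + v)/(1 + u'v/c²) = (v - 0.674)/(1 - 0.674·v/c²)
Numerator: 0.715 - 0.674 = 0.041
Denominator: 1 - 0.48191 = 0.51809
u = 0.041/0.51809 = 0.07914c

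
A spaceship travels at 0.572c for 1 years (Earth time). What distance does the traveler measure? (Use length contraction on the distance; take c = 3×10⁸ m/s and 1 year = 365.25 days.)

Earth distance: d = v × t = 0.572c × 1 yr = 5.415×10¹⁵ m
γ = 1.219
d' = d/γ = 5.415×10¹⁵/1.219 = 4.442×10¹⁵ m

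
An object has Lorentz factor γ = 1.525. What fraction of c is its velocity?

From γ = 1/√(1 - v²/c²):
1/γ² = 1/1.525² = 0.4300
v²/c² = 1 - 0.4300 = 0.5700
v/c = √(0.5700) = 0.7550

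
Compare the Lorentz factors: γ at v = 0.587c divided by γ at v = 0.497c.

γ₁ = 1/√(1 - 0.587²) = 1.235
γ₂ = 1/√(1 - 0.497²) = 1.152
γ₁/γ₂ = 1.235/1.152 = 1.072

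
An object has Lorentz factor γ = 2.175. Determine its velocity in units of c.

From γ = 1/√(1 - v²/c²):
1/γ² = 1/2.175² = 0.2114
v²/c² = 1 - 0.2114 = 0.7886
v/c = √(0.7886) = 0.8880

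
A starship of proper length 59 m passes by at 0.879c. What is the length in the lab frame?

Proper length L₀ = 59 m
γ = 1/√(1 - 0.879²) = 2.0972
L = L₀/γ = 59/2.0972 = 28.13 m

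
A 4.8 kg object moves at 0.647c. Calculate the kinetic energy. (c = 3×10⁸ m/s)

γ = 1/√(1 - 0.647²) = 1.3115
γ - 1 = 0.3115
KE = (γ-1)mc² = 0.3115 × 4.8 × (3×10⁸)² = 1.346×10¹⁷ J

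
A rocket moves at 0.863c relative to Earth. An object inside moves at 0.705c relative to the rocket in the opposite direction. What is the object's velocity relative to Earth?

Object's velocity in rocket frame is u' = -0.705c
u = (u' + v)/(1 + u'v/c²) = (v - 0.705)/(1 - 0.705·v/c²)
Numerator: 0.863 - 0.705 = 0.158
Denominator: 1 - 0.608415 = 0.391585
u = 0.158/0.391585 = 0.4035c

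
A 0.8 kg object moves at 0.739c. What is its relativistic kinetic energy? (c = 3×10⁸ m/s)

γ = 1/√(1 - 0.739²) = 1.4843
γ - 1 = 0.4843
KE = (γ-1)mc² = 0.4843 × 0.8 × (3×10⁸)² = 3.487×10¹⁶ J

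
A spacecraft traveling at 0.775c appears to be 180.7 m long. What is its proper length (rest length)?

Contracted length L = 180.7 m
γ = 1/√(1 - 0.775²) = 1.582
L₀ = γL = 1.582 × 180.7 = 285.9 m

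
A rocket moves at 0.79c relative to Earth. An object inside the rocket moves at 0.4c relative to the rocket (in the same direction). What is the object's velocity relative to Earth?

u = (u' + v)/(1 + u'v/c²)
Numerator: 0.4 + 0.79 = 1.19
Denominator: 1 + 0.316 = 1.316
u = 1.19/1.316 = 0.9043c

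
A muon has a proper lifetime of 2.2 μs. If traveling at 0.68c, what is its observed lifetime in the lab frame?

Proper lifetime τ₀ = 2.2 μs
γ = 1/√(1 - 0.68²) = 1.36386
τ = γτ₀ = 1.36386 × 2.2 μs = 3.000 μs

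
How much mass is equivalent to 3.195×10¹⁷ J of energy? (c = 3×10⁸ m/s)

From E = mc², we get m = E/c²
c² = (3×10⁸)² = 9×10¹⁶ m²/s²
m = 3.195×10¹⁷ / 9×10¹⁶ = 3.550 kg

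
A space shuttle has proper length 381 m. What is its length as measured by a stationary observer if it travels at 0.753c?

Proper length L₀ = 381 m
γ = 1/√(1 - 0.753²) = 1.520
L = L₀/γ = 381/1.520 = 250.7 m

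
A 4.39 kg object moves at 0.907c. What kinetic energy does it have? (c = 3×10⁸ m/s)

γ = 1/√(1 - 0.907²) = 2.3746
γ - 1 = 1.3746
KE = (γ-1)mc² = 1.3746 × 4.39 × (3×10⁸)² = 5.431×10¹⁷ J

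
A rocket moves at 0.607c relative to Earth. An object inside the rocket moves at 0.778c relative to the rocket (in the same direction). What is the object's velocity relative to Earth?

u = (u' + v)/(1 + u'v/c²)
Numerator: 0.778 + 0.607 = 1.385
Denominator: 1 + 0.472246 = 1.472246
u = 1.385/1.472246 = 0.9407c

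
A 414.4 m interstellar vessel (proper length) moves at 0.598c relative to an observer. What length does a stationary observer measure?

Proper length L₀ = 414.4 m
γ = 1/√(1 - 0.598²) = 1.248
L = L₀/γ = 414.4/1.248 = 332.1 m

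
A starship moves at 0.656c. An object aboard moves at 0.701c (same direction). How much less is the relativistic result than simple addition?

Classical: u' + v = 0.701 + 0.656 = 1.357c
Relativistic: u = (0.701 + 0.656)/(1 + 0.459856) = 1.357/1.459856 = 0.9295c
Difference: 1.357 - 0.9295 = 0.4275c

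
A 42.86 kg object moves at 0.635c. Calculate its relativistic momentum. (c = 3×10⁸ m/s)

γ = 1/√(1 - 0.635²) = 1.294
v = 0.635 × 3×10⁸ = 1.905×10⁸ m/s
p = γmv = 1.294 × 42.86 × 1.905×10⁸ = 1.057×10¹⁰ kg·m/s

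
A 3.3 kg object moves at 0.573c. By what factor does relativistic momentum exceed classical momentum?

p_rel = γmv, p_class = mv
Ratio = γ = 1/√(1 - 0.573²) = 1.220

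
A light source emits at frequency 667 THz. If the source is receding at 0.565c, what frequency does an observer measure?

β = v/c = 0.565
(1-β)/(1+β) = 0.435/1.565 = 0.2779553
Doppler factor = √(0.2779553) = 0.527215
f_obs = 667 × 0.527215 = 351.7 THz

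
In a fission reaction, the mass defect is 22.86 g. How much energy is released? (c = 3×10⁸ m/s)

Convert mass defect: Δm = 22.86 g = 0.02286 kg
E = Δm·c² = 0.02286 × (3×10⁸)²
= 0.02286 × 9×10¹⁶ = 2.057×10¹⁵ J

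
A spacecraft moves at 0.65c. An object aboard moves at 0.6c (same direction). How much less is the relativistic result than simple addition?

Classical: u' + v = 0.6 + 0.65 = 1.25c
Relativistic: u = (0.6 + 0.65)/(1 + 0.39) = 1.25/1.39 = 0.8993c
Difference: 1.25 - 0.8993 = 0.3507c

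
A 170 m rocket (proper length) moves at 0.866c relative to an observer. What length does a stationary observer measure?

Proper length L₀ = 170 m
γ = 1/√(1 - 0.866²) = 1.9998
L = L₀/γ = 170/1.9998 = 85.01 m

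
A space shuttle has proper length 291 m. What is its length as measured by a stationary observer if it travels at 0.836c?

Proper length L₀ = 291 m
γ = 1/√(1 - 0.836²) = 1.822
L = L₀/γ = 291/1.822 = 159.7 m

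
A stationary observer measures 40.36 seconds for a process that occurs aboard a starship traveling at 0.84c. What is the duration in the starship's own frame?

Dilated time Δt = 40.36 seconds
γ = 1/√(1 - 0.84²) = 1.843
Δt₀ = Δt/γ = 40.36/1.843 = 21.90 seconds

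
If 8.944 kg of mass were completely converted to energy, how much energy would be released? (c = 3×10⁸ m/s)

Using E = mc²:
c² = (3×10⁸)² = 9×10¹⁶ m²/s²
E = 8.944 × 9×10¹⁶ = 8.050×10¹⁷ J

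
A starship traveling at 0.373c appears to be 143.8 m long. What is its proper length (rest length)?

Contracted length L = 143.8 m
γ = 1/√(1 - 0.373²) = 1.078
L₀ = γL = 1.078 × 143.8 = 155.0 m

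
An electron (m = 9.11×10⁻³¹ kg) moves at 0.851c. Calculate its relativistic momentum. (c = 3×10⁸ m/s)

γ = 1/√(1 - 0.851²) = 1.9042
v = 0.851 × 3×10⁸ = 2.553×10⁸ m/s
p = γmv = 1.9042 × 9.11×10⁻³¹ × 2.553×10⁸ = 4.429×10⁻²² kg·m/s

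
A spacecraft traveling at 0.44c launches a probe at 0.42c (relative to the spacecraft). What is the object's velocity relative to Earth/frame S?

u = (u' + v)/(1 + u'v/c²)
Numerator: 0.42 + 0.44 = 0.86
Denominator: 1 + 0.1848 = 1.1848
u = 0.86/1.1848 = 0.7259c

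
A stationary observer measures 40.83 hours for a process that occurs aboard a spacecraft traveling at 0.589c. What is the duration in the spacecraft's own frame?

Dilated time Δt = 40.83 hours
γ = 1/√(1 - 0.589²) = 1.2374
Δt₀ = Δt/γ = 40.83/1.2374 = 33.00 hours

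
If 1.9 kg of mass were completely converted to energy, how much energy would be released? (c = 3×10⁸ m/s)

Using E = mc²:
c² = (3×10⁸)² = 9×10¹⁶ m²/s²
E = 1.9 × 9×10¹⁶ = 1.710×10¹⁷ J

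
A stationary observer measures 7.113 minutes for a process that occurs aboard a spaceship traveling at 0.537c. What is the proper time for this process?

Dilated time Δt = 7.113 minutes
γ = 1/√(1 - 0.537²) = 1.18542
Δt₀ = Δt/γ = 7.113/1.18542 = 6.000 minutes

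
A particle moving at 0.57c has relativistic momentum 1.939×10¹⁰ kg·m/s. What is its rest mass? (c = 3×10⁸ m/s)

γ = 1/√(1 - 0.57²) = 1.217
v = 0.57 × 3×10⁸ = 1.710×10⁸ m/s
m = p/(γv) = 1.939×10¹⁰/(1.217 × 1.710×10⁸) = 93.17 kg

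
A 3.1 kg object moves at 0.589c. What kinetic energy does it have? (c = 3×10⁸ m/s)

γ = 1/√(1 - 0.589²) = 1.23742
γ - 1 = 0.23742
KE = (γ-1)mc² = 0.23742 × 3.1 × (3×10⁸)² = 6.624×10¹⁶ J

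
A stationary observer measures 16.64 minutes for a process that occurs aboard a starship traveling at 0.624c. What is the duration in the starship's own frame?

Dilated time Δt = 16.64 minutes
γ = 1/√(1 - 0.624²) = 1.280
Δt₀ = Δt/γ = 16.64/1.280 = 13.00 minutes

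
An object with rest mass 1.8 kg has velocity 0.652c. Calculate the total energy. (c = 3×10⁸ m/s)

γ = 1/√(1 - 0.652²) = 1.319
mc² = 1.8 × (3×10⁸)² = 1.620×10¹⁷ J
E = γmc² = 1.319 × 1.620×10¹⁷ = 2.137×10¹⁷ J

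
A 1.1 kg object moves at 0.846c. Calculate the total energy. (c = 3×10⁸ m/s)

γ = 1/√(1 - 0.846²) = 1.876
mc² = 1.1 × (3×10⁸)² = 9.900×10¹⁶ J
E = γmc² = 1.876 × 9.900×10¹⁶ = 1.857×10¹⁷ J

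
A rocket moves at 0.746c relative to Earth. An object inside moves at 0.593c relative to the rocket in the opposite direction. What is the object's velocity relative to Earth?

Object's velocity in rocket frame is u' = -0.593c
u = (u' + v)/(1 + u'v/c²) = (v - 0.593)/(1 - 0.593·v/c²)
Numerator: 0.746 - 0.593 = 0.153
Denominator: 1 - 0.442378 = 0.557622
u = 0.153/0.557622 = 0.2744c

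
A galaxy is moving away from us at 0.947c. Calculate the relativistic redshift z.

β = 0.947
(1+β)/(1-β) = 1.947/0.053 = 36.74
√(36.74) = 6.061
z = 6.061 - 1 = 5.061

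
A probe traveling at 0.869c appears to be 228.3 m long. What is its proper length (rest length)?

Contracted length L = 228.3 m
γ = 1/√(1 - 0.869²) = 2.021
L₀ = γL = 2.021 × 228.3 = 461.4 m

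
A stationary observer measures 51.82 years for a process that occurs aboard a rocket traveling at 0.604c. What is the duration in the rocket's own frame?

Dilated time Δt = 51.82 years
γ = 1/√(1 - 0.604²) = 1.2547
Δt₀ = Δt/γ = 51.82/1.2547 = 41.30 years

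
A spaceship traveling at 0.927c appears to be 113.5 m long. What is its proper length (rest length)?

Contracted length L = 113.5 m
γ = 1/√(1 - 0.927²) = 2.666
L₀ = γL = 2.666 × 113.5 = 302.6 m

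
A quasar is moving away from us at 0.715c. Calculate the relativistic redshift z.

β = 0.715
(1+β)/(1-β) = 1.715/0.285 = 6.018
√(6.018) = 2.453
z = 2.453 - 1 = 1.453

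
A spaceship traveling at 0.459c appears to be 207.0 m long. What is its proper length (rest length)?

Contracted length L = 207.0 m
γ = 1/√(1 - 0.459²) = 1.1256
L₀ = γL = 1.1256 × 207.0 = 233.0 m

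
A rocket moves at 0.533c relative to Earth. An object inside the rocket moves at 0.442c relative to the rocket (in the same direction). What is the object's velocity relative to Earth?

u = (u' + v)/(1 + u'v/c²)
Numerator: 0.442 + 0.533 = 0.975
Denominator: 1 + 0.235586 = 1.235586
u = 0.975/1.235586 = 0.7891c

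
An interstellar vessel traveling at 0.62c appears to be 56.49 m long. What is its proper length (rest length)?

Contracted length L = 56.49 m
γ = 1/√(1 - 0.62²) = 1.2745
L₀ = γL = 1.2745 × 56.49 = 72.00 m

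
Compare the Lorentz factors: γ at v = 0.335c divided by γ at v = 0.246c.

γ₁ = 1/√(1 - 0.335²) = 1.0613
γ₂ = 1/√(1 - 0.246²) = 1.0317
γ₁/γ₂ = 1.0613/1.0317 = 1.029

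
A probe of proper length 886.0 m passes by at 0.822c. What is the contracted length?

Proper length L₀ = 886.0 m
γ = 1/√(1 - 0.822²) = 1.756
L = L₀/γ = 886.0/1.756 = 504.6 m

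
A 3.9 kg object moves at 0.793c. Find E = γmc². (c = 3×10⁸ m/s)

γ = 1/√(1 - 0.793²) = 1.6414
mc² = 3.9 × (3×10⁸)² = 3.510×10¹⁷ J
E = γmc² = 1.6414 × 3.510×10¹⁷ = 5.761×10¹⁷ J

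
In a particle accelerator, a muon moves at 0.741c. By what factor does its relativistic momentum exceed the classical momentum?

p_rel = γmv, p_class = mv
Ratio = γ = 1/√(1 - 0.741²)
= 1/√(0.450919) = 1.489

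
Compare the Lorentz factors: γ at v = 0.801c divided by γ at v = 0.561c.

γ₁ = 1/√(1 - 0.801²) = 1.6704
γ₂ = 1/√(1 - 0.561²) = 1.2080
γ₁/γ₂ = 1.6704/1.2080 = 1.383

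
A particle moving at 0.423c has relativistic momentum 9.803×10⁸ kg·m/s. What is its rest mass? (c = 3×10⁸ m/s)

γ = 1/√(1 - 0.423²) = 1.1036
v = 0.423 × 3×10⁸ = 1.269×10⁸ m/s
m = p/(γv) = 9.803×10⁸/(1.1036 × 1.269×10⁸) = 7.000 kg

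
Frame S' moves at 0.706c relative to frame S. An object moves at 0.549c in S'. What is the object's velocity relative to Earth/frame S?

u = (u' + v)/(1 + u'v/c²)
Numerator: 0.549 + 0.706 = 1.255
Denominator: 1 + 0.387594 = 1.387594
u = 1.255/1.387594 = 0.9044c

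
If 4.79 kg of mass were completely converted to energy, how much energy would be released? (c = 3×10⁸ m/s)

Using E = mc²:
c² = (3×10⁸)² = 9×10¹⁶ m²/s²
E = 4.79 × 9×10¹⁶ = 4.311×10¹⁷ J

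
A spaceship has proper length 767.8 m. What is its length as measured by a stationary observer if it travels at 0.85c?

Proper length L₀ = 767.8 m
γ = 1/√(1 - 0.85²) = 1.898
L = L₀/γ = 767.8/1.898 = 404.5 m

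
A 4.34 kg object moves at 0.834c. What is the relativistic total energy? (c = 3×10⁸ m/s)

γ = 1/√(1 - 0.834²) = 1.8124
mc² = 4.34 × (3×10⁸)² = 3.906×10¹⁷ J
E = γmc² = 1.8124 × 3.906×10¹⁷ = 7.079×10¹⁷ J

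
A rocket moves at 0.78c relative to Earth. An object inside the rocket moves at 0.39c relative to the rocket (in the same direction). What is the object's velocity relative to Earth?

u = (u' + v)/(1 + u'v/c²)
Numerator: 0.39 + 0.78 = 1.17
Denominator: 1 + 0.3042 = 1.3042
u = 1.17/1.3042 = 0.8971c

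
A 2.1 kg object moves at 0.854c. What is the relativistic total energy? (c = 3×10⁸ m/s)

γ = 1/√(1 - 0.854²) = 1.922
mc² = 2.1 × (3×10⁸)² = 1.890×10¹⁷ J
E = γmc² = 1.922 × 1.890×10¹⁷ = 3.633×10¹⁷ J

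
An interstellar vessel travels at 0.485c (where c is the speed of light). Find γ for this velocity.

v/c = 0.485, so (v/c)² = 0.235225
1 - (v/c)² = 0.764775
γ = 1/√(0.764775) = 1.143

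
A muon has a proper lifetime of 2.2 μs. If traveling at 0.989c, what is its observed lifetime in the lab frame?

Proper lifetime τ₀ = 2.2 μs
γ = 1/√(1 - 0.989²) = 6.761
τ = γτ₀ = 6.761 × 2.2 μs = 14.87 μs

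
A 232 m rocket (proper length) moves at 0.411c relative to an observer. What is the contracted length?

Proper length L₀ = 232 m
γ = 1/√(1 - 0.411²) = 1.097
L = L₀/γ = 232/1.097 = 211.5 m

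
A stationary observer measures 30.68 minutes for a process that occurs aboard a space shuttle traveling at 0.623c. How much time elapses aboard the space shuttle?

Dilated time Δt = 30.68 minutes
γ = 1/√(1 - 0.623²) = 1.2784
Δt₀ = Δt/γ = 30.68/1.2784 = 24.00 minutes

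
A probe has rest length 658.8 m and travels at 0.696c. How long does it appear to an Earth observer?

Proper length L₀ = 658.8 m
γ = 1/√(1 - 0.696²) = 1.3927
L = L₀/γ = 658.8/1.3927 = 473.0 m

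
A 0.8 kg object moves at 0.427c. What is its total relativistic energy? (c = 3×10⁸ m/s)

γ = 1/√(1 - 0.427²) = 1.1059
mc² = 0.8 × (3×10⁸)² = 7.200×10¹⁶ J
E = γmc² = 1.1059 × 7.200×10¹⁶ = 7.962×10¹⁶ J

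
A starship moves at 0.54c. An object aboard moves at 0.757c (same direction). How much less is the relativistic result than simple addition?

Classical: u' + v = 0.757 + 0.54 = 1.297c
Relativistic: u = (0.757 + 0.54)/(1 + 0.40878) = 1.297/1.40878 = 0.9207c
Difference: 1.297 - 0.9207 = 0.3763c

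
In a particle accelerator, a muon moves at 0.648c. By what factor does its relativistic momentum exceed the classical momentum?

p_rel = γmv, p_class = mv
Ratio = γ = 1/√(1 - 0.648²)
= 1/√(0.580096) = 1.313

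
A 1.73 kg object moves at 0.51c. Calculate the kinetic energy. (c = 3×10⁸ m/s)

γ = 1/√(1 - 0.51²) = 1.16255
γ - 1 = 0.16255
KE = (γ-1)mc² = 0.16255 × 1.73 × (3×10⁸)² = 2.531×10¹⁶ J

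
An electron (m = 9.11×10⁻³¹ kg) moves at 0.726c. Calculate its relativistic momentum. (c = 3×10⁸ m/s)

γ = 1/√(1 - 0.726²) = 1.454
v = 0.726 × 3×10⁸ = 2.178×10⁸ m/s
p = γmv = 1.454 × 9.11×10⁻³¹ × 2.178×10⁸ = 2.885×10⁻²² kg·m/s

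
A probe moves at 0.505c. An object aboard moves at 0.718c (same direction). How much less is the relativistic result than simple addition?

Classical: u' + v = 0.718 + 0.505 = 1.223c
Relativistic: u = (0.718 + 0.505)/(1 + 0.36259) = 1.223/1.36259 = 0.8976c
Difference: 1.223 - 0.8976 = 0.3254c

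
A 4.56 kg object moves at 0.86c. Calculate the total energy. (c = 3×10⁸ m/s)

γ = 1/√(1 - 0.86²) = 1.95965
mc² = 4.56 × (3×10⁸)² = 4.104×10¹⁷ J
E = γmc² = 1.95965 × 4.104×10¹⁷ = 8.042×10¹⁷ J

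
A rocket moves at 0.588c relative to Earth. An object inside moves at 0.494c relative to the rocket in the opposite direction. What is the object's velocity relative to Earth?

Object's velocity in rocket frame is u' = -0.494c
u = (u' + v)/(1 + u'v/c²) = (v - 0.494)/(1 - 0.494·v/c²)
Numerator: 0.588 - 0.494 = 0.094
Denominator: 1 - 0.290472 = 0.709528
u = 0.094/0.709528 = 0.1325c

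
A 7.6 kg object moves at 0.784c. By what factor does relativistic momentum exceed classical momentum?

p_rel = γmv, p_class = mv
Ratio = γ = 1/√(1 - 0.784²) = 1.611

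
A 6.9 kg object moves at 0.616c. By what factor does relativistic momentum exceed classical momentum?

p_rel = γmv, p_class = mv
Ratio = γ = 1/√(1 - 0.616²) = 1.269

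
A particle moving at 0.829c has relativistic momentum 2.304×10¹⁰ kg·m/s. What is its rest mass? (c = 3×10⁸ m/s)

γ = 1/√(1 - 0.829²) = 1.788
v = 0.829 × 3×10⁸ = 2.487×10⁸ m/s
m = p/(γv) = 2.304×10¹⁰/(1.788 × 2.487×10⁸) = 51.81 kg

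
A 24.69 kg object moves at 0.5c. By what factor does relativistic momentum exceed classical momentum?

p_rel = γmv, p_class = mv
Ratio = γ = 1/√(1 - 0.5²) = 1.155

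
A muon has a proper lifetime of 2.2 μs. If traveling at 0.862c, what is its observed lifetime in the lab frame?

Proper lifetime τ₀ = 2.2 μs
γ = 1/√(1 - 0.862²) = 1.9727
τ = γτ₀ = 1.9727 × 2.2 μs = 4.340 μs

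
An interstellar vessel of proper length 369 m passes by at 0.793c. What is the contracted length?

Proper length L₀ = 369 m
γ = 1/√(1 - 0.793²) = 1.6414
L = L₀/γ = 369/1.6414 = 224.8 m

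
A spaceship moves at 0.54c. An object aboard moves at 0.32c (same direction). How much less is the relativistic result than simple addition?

Classical: u' + v = 0.32 + 0.54 = 0.86c
Relativistic: u = (0.32 + 0.54)/(1 + 0.1728) = 0.86/1.1728 = 0.7333c
Difference: 0.86 - 0.7333 = 0.1267c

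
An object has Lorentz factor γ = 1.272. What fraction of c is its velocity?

From γ = 1/√(1 - v²/c²):
1/γ² = 1/1.272² = 0.6181
v²/c² = 1 - 0.6181 = 0.3819
v/c = √(0.3819) = 0.6180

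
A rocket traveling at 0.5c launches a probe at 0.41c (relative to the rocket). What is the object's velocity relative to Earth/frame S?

u = (u' + v)/(1 + u'v/c²)
Numerator: 0.41 + 0.5 = 0.91
Denominator: 1 + 0.205 = 1.205
u = 0.91/1.205 = 0.7552c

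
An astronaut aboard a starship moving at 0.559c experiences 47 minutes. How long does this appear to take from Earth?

Proper time Δt₀ = 47 minutes
γ = 1/√(1 - 0.559²) = 1.206
Δt = γΔt₀ = 1.206 × 47 = 56.68 minutes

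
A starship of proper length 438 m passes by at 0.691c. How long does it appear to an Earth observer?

Proper length L₀ = 438 m
γ = 1/√(1 - 0.691²) = 1.3834
L = L₀/γ = 438/1.3834 = 316.6 m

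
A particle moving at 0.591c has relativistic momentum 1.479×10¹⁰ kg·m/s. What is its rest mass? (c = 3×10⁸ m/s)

γ = 1/√(1 - 0.591²) = 1.2397
v = 0.591 × 3×10⁸ = 1.773×10⁸ m/s
m = p/(γv) = 1.479×10¹⁰/(1.2397 × 1.773×10⁸) = 67.29 kg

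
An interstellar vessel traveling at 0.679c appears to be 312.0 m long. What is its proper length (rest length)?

Contracted length L = 312.0 m
γ = 1/√(1 - 0.679²) = 1.3621
L₀ = γL = 1.3621 × 312.0 = 425.0 m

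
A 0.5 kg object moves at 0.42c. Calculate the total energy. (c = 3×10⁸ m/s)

γ = 1/√(1 - 0.42²) = 1.102
mc² = 0.5 × (3×10⁸)² = 4.500×10¹⁶ J
E = γmc² = 1.102 × 4.500×10¹⁶ = 4.959×10¹⁶ J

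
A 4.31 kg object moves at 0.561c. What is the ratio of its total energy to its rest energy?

E = γmc², E₀ = mc²
E/E₀ = γ = 1/√(1 - 0.561²) = 1.208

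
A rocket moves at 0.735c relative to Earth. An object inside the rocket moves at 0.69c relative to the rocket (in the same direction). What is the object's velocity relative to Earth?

u = (u' + v)/(1 + u'v/c²)
Numerator: 0.69 + 0.735 = 1.425
Denominator: 1 + 0.50715 = 1.50715
u = 1.425/1.50715 = 0.9455c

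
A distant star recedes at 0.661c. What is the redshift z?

β = 0.661
(1+β)/(1-β) = 1.661/0.339 = 4.900
√(4.900) = 2.214
z = 2.214 - 1 = 1.214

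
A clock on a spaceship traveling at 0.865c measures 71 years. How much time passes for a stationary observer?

Proper time Δt₀ = 71 years
γ = 1/√(1 - 0.865²) = 1.993
Δt = γΔt₀ = 1.993 × 71 = 141.5 years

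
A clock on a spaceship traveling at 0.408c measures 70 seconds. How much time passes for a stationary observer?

Proper time Δt₀ = 70 seconds
γ = 1/√(1 - 0.408²) = 1.0953
Δt = γΔt₀ = 1.0953 × 70 = 76.67 seconds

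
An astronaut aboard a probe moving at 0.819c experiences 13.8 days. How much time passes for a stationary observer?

Proper time Δt₀ = 13.8 days
γ = 1/√(1 - 0.819²) = 1.743
Δt = γΔt₀ = 1.743 × 13.8 = 24.05 days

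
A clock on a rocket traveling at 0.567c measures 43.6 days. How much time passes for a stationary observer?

Proper time Δt₀ = 43.6 days
γ = 1/√(1 - 0.567²) = 1.214
Δt = γΔt₀ = 1.214 × 43.6 = 52.93 days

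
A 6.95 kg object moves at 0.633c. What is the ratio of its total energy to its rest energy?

E = γmc², E₀ = mc²
E/E₀ = γ = 1/√(1 - 0.633²) = 1.292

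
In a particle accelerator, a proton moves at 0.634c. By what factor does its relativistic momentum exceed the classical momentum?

p_rel = γmv, p_class = mv
Ratio = γ = 1/√(1 - 0.634²)
= 1/√(0.598044) = 1.293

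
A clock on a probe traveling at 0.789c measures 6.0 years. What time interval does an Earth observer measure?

Proper time Δt₀ = 6.0 years
γ = 1/√(1 - 0.789²) = 1.6276
Δt = γΔt₀ = 1.6276 × 6.0 = 9.766 years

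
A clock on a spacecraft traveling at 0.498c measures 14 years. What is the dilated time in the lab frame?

Proper time Δt₀ = 14 years
γ = 1/√(1 - 0.498²) = 1.153
Δt = γΔt₀ = 1.153 × 14 = 16.14 years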